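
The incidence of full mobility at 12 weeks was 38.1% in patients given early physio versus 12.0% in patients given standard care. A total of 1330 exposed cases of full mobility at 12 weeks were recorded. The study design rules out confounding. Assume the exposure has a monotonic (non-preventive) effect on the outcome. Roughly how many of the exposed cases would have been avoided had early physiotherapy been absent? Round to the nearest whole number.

p₁ = 0.381, p₀ = 0.12.
PN = (p₁ − p₀)/p₁ = (0.381 − 0.12) / 0.381 ≈ 0.68504.
Attributable cases ≈ PN × (exposed cases) = 0.68504 × 1330 ≈ 911.10.

about 911 cases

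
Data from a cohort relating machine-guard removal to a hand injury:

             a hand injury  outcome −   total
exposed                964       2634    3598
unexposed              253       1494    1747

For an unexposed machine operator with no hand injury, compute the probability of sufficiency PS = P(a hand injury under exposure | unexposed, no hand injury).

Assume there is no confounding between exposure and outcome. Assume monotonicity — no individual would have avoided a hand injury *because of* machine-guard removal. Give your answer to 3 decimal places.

p₁ = P(outcome | exposed) = 964/3598 = 0.26793
p₀ = P(outcome | unexposed) = 253/1747 = 0.14482
Under exogeneity and monotonicity, PS = (p₁ − p₀) / (1 − p₀).
PS = (0.26793 − 0.14482) / (1 − 0.14482) = 0.12311 / 0.85518 ≈ 0.1440

PS ≈ 0.144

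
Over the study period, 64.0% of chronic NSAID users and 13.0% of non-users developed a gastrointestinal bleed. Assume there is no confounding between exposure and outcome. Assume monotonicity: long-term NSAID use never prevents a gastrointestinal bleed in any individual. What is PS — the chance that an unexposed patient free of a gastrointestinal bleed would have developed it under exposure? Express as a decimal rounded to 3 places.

p₁ = 0.64, p₀ = 0.13.
Under exogeneity and monotonicity, PS = (p₁ − p₀) / (1 − p₀).
PS = (0.64 − 0.13) / (1 − 0.13) = 0.51 / 0.87 ≈ 0.5862

PS ≈ 0.586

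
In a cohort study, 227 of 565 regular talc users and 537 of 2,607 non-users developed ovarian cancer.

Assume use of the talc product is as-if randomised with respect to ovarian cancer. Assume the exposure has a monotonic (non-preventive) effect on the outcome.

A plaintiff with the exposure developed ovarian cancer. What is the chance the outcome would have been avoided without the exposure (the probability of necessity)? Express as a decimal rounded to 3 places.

p₁ = P(outcome | exposed) = 227/565 = 0.40177
p₀ = P(outcome | unexposed) = 537/2607 = 0.20598
Under exogeneity and monotonicity, PN = (p₁ − p₀) / p₁.
PN = (0.40177 − 0.20598) / 0.40177 = 0.19579 / 0.40177 ≈ 0.4873

PN ≈ 0.487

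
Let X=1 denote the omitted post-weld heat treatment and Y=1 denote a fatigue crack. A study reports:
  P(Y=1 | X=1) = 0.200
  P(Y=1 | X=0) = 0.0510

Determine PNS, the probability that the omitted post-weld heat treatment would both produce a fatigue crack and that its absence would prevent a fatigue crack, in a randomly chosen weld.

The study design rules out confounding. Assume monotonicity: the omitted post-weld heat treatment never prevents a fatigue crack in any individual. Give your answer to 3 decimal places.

Let p₁ = 0.2, p₀ = 0.051.
Under exogeneity and monotonicity, PNS = p₁ − p₀.
PNS = 0.2 − 0.051 = 0.149

PNS ≈ 0.149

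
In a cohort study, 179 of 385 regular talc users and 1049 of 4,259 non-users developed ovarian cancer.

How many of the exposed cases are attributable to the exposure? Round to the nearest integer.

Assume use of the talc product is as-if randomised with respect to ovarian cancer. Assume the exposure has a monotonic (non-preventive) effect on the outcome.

p₁ = P(outcome | exposed) = 179/385 = 0.46494
p₀ = P(outcome | unexposed) = 1049/4259 = 0.2463
PN = (p₁ − p₀)/p₁ = (0.46494 − 0.2463) / 0.46494 ≈ 0.47024.
Attributable cases ≈ PN × (exposed cases) = 0.47024 × 179 ≈ 84.17.

about 84 cases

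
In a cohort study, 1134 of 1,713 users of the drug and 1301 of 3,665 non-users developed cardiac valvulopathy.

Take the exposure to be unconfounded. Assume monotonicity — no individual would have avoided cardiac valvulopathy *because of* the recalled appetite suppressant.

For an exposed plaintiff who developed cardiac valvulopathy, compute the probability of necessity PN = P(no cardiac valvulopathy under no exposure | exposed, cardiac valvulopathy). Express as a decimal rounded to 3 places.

PN ≈ 0.464

p₁ = P(outcome | exposed) = 1134/1713 = 0.662
p₀ = P(outcome | unexposed) = 1301/3665 = 0.35498
Under exogeneity and monotonicity, PN = (p₁ − p₀) / p₁.
PN = (0.662 − 0.35498) / 0.662 = 0.30702 / 0.662 ≈ 0.4638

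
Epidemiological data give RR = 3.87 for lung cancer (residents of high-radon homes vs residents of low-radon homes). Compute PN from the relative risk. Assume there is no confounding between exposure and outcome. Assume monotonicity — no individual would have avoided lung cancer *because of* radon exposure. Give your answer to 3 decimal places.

PN ≈ 0.742

Under exogeneity and monotonicity, PN = (RR − 1) / RR = 1 − 1/RR.
PN = (3.87 − 1) / 3.87 = 2.87 / 3.87 ≈ 0.7416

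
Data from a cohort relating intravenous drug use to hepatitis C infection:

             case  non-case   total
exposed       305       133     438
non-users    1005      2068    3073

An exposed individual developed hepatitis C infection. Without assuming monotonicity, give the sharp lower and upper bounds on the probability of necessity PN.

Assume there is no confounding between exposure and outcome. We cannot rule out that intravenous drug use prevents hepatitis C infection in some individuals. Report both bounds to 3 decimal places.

0.530 ≤ PN ≤ 0.966

p₁ = P(outcome | exposed) = 305/438 = 0.69635
p₀ = P(outcome | unexposed) = 1005/3073 = 0.32704
Under exogeneity alone the bounds on PN are max{0,(p₁−p₀)/p₁} ≤ PN ≤ min{1,(1−p₀)/p₁}.
  lower = (p₁ − p₀)/p₁ = 0.36931 / 0.69635 ≈ 0.5303
  upper = min{1, (1 − p₀)/p₁} = 0.67296 / 0.69635 ≈ 0.9664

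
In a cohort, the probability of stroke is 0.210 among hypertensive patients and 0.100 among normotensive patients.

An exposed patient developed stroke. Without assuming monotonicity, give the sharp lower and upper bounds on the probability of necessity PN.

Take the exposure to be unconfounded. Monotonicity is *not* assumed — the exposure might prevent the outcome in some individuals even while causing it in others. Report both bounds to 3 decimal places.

0.524 ≤ PN ≤ 1.000

Let p₁ = 0.21, p₀ = 0.1.
Under exogeneity alone the bounds on PN are max{0,(p₁−p₀)/p₁} ≤ PN ≤ min{1,(1−p₀)/p₁}.
  lower = (p₁ − p₀)/p₁ = 0.11 / 0.21 ≈ 0.5238
  upper = min{1, (1 − p₀)/p₁} = 0.9 / 0.21 ≈ 4.2857 → capped at 1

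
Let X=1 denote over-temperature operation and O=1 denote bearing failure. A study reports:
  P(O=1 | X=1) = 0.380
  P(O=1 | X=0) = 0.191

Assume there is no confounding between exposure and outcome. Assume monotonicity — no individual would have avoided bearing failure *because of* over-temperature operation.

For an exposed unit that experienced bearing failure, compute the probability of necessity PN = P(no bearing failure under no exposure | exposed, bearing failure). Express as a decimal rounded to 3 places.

PN ≈ 0.497

Let p₁ = 0.38, p₀ = 0.191.
Under exogeneity and monotonicity, PN = (p₁ − p₀) / p₁.
PN = (0.38 − 0.191) / 0.38 = 0.189 / 0.38 ≈ 0.4974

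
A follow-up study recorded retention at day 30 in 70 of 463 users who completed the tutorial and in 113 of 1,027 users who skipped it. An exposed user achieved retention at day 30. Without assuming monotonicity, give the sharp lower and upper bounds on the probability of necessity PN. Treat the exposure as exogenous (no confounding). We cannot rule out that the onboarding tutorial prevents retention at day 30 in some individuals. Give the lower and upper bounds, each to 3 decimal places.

p₁ = P(outcome | exposed) = 70/463 = 0.15119
p₀ = P(outcome | unexposed) = 113/1027 = 0.11003
Under exogeneity alone the bounds on PN are max{0,(p₁−p₀)/p₁} ≤ PN ≤ min{1,(1−p₀)/p₁}.
  lower = (p₁ − p₀)/p₁ = 0.041159 / 0.15119 ≈ 0.2722
  upper = min{1, (1 − p₀)/p₁} = 0.88997 / 0.15119 ≈ 5.8865 → capped at 1

0.272 ≤ PN ≤ 1.000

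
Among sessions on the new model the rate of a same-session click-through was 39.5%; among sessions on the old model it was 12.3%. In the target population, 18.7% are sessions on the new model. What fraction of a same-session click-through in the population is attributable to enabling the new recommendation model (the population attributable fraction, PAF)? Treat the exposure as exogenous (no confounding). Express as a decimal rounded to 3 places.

p₁ = 0.395, p₀ = 0.123.
Overall risk P(Y=1) = π·p₁ + (1−π)·p₀ = 0.187×0.395 + 0.813×0.123 = 0.17386.
Under exogeneity, PAF = [P(Y=1) − p₀] / P(Y=1).
PAF = (0.17386 − 0.123) / 0.17386 ≈ 0.2926

PAF ≈ 0.293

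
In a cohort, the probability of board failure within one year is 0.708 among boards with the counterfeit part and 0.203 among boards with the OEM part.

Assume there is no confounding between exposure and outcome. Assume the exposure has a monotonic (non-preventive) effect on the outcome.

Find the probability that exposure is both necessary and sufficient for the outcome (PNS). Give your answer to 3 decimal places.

PNS ≈ 0.505

Let p₁ = 0.708, p₀ = 0.203.
Under exogeneity and monotonicity, PNS = p₁ − p₀.
PNS = 0.708 − 0.203 = 0.505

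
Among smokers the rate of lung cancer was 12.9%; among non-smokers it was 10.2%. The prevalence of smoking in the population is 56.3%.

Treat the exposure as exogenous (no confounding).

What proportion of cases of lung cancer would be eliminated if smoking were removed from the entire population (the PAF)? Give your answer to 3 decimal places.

p₁ = 0.129, p₀ = 0.102.
Overall risk P(Y=1) = π·p₁ + (1−π)·p₀ = 0.563×0.129 + 0.437×0.102 = 0.1172.
Under exogeneity, PAF = [P(Y=1) − p₀] / P(Y=1).
PAF = (0.1172 − 0.102) / 0.1172 ≈ 0.1297

PAF ≈ 0.130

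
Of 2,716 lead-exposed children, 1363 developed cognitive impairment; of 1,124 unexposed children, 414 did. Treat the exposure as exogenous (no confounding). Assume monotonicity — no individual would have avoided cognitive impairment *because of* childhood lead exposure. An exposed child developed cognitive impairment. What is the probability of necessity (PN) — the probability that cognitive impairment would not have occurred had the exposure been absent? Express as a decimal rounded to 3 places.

PN ≈ 0.266

p₁ = P(outcome | exposed) = 1363/2716 = 0.50184
p₀ = P(outcome | unexposed) = 414/1124 = 0.36833
Under exogeneity and monotonicity, PN = (p₁ − p₀) / p₁.
PN = (0.50184 − 0.36833) / 0.50184 = 0.13351 / 0.50184 ≈ 0.2660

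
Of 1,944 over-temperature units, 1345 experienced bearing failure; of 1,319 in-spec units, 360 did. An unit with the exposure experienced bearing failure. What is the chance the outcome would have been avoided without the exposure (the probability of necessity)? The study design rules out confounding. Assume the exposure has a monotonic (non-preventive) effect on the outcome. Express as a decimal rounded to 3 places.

p₁ = P(outcome | exposed) = 1345/1944 = 0.69187
p₀ = P(outcome | unexposed) = 360/1319 = 0.27293
Under exogeneity and monotonicity, PN = (p₁ − p₀) / p₁.
PN = (0.69187 − 0.27293) / 0.69187 = 0.41894 / 0.69187 ≈ 0.6055

PN ≈ 0.606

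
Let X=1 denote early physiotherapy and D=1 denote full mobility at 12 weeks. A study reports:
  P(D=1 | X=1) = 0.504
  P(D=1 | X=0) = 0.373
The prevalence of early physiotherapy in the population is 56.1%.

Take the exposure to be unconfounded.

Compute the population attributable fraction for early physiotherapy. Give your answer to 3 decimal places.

Let p₁ = 0.504, p₀ = 0.373.
Overall risk P(Y=1) = π·p₁ + (1−π)·p₀ = 0.561×0.504 + 0.439×0.373 = 0.44649.
Under exogeneity, PAF = [P(Y=1) − p₀] / P(Y=1).
PAF = (0.44649 − 0.373) / 0.44649 ≈ 0.1646

PAF ≈ 0.165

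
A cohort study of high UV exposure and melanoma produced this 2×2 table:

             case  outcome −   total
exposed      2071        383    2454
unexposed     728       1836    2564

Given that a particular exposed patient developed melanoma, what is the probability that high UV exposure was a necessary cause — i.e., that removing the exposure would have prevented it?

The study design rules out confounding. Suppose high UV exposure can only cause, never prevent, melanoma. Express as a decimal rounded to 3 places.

PN ≈ 0.664

p₁ = P(outcome | exposed) = 2071/2454 = 0.84393
p₀ = P(outcome | unexposed) = 728/2564 = 0.28393
Under exogeneity and monotonicity, PN = (p₁ − p₀)/p₁.
PN = (0.84393 − 0.28393) / 0.84393 ≈ 0.6636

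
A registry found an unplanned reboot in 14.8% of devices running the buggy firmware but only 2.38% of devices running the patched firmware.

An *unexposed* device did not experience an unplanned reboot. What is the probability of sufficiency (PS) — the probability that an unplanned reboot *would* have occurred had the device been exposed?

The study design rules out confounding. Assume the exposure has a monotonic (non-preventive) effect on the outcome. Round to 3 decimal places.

PS ≈ 0.127

p₁ = 0.148, p₀ = 0.0238.
Under exogeneity and monotonicity, PS = (p₁ − p₀) / (1 − p₀).
PS = (0.148 − 0.0238) / (1 − 0.0238) = 0.1242 / 0.9762 ≈ 0.1272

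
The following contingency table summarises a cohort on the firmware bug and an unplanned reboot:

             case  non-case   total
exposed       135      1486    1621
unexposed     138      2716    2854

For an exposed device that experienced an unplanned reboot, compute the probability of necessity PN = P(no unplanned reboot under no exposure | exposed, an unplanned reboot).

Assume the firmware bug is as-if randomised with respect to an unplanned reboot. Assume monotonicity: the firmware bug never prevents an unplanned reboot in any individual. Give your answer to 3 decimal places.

PN ≈ 0.419

p₁ = P(outcome | exposed) = 135/1621 = 0.083282
p₀ = P(outcome | unexposed) = 138/2854 = 0.048353
Under exogeneity and monotonicity, PN = (p₁ − p₀)/p₁.
PN = (0.083282 − 0.048353) / 0.083282 ≈ 0.4194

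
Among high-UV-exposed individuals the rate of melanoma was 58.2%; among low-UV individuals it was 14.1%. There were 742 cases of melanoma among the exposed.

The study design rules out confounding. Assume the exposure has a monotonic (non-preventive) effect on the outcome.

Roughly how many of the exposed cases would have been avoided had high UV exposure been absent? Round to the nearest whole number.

about 562 cases

p₁ = 0.582, p₀ = 0.141.
PN = (p₁ − p₀)/p₁ = (0.582 − 0.141) / 0.582 ≈ 0.75773.
Attributable cases ≈ PN × (exposed cases) = 0.75773 × 742 ≈ 562.24.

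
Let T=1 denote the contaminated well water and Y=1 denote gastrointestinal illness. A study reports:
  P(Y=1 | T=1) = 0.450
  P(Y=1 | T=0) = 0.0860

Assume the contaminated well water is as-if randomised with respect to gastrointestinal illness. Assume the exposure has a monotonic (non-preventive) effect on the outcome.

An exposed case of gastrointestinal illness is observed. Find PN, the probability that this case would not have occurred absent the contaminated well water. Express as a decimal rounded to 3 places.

Let p₁ = 0.45, p₀ = 0.086.
Under exogeneity and monotonicity, PN = (p₁ − p₀) / p₁.
PN = (0.45 − 0.086) / 0.45 = 0.364 / 0.45 ≈ 0.8089

PN ≈ 0.809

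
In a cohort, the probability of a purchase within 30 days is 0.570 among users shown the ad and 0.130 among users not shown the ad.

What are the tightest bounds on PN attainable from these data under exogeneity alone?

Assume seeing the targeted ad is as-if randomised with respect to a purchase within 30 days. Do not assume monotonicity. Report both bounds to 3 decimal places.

Let p₁ = 0.57, p₀ = 0.13.
Under exogeneity alone the bounds on PN are max{0,(p₁−p₀)/p₁} ≤ PN ≤ min{1,(1−p₀)/p₁}.
  lower = (p₁ − p₀)/p₁ = 0.44 / 0.57 ≈ 0.7719
  upper = min{1, (1 − p₀)/p₁} = 0.87 / 0.57 ≈ 1.5263 → capped at 1

0.772 ≤ PN ≤ 1.000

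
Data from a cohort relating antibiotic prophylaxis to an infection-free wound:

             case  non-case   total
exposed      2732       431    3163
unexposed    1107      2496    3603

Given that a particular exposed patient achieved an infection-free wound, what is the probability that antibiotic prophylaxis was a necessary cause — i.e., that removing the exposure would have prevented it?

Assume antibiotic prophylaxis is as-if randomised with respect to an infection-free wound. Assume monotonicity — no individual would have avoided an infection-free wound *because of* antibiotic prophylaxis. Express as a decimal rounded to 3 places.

PN ≈ 0.644

p₁ = P(outcome | exposed) = 2732/3163 = 0.86374
p₀ = P(outcome | unexposed) = 1107/3603 = 0.30724
Under exogeneity and monotonicity, PN = (p₁ − p₀)/p₁.
PN = (0.86374 − 0.30724) / 0.86374 ≈ 0.6443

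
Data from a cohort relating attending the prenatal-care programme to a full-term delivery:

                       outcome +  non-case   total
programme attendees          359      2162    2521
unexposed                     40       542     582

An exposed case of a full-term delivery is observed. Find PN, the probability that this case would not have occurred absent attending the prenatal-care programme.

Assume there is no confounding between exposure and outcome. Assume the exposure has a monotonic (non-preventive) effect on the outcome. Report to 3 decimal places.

PN ≈ 0.517

p₁ = P(outcome | exposed) = 359/2521 = 0.1424
p₀ = P(outcome | unexposed) = 40/582 = 0.068729
Under exogeneity and monotonicity, PN = (p₁ − p₀)/p₁.
PN = (0.1424 − 0.068729) / 0.1424 ≈ 0.5174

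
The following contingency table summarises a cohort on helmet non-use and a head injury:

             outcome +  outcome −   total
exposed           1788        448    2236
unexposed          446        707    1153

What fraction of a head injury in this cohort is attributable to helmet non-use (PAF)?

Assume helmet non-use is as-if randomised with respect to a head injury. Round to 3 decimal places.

p₁ = P(outcome | exposed) = 1788/2236 = 0.79964
p₀ = P(outcome | unexposed) = 446/1153 = 0.38682
Exposure prevalence π = 2236/3389 = 0.65978; overall risk P(Y=1) = 0.65919.
Under exogeneity, PAF = [P(Y=1) − p₀]/P(Y=1).
PAF = (0.65919 − 0.38682) / 0.65919 ≈ 0.4132

PAF ≈ 0.413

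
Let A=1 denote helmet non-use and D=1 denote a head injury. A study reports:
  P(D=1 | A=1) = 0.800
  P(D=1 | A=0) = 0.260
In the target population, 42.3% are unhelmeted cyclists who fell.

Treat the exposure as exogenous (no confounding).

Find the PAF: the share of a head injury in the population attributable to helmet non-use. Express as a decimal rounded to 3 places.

Let p₁ = 0.8, p₀ = 0.26.
Overall risk P(Y=1) = π·p₁ + (1−π)·p₀ = 0.423×0.8 + 0.577×0.26 = 0.48842.
Under exogeneity, PAF = [P(Y=1) − p₀] / P(Y=1).
PAF = (0.48842 − 0.26) / 0.48842 ≈ 0.4677

PAF ≈ 0.468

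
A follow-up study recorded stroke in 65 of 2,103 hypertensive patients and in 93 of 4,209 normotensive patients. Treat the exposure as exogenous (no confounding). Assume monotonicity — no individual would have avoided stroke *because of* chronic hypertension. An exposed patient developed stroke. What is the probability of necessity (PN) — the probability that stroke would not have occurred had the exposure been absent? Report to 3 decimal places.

p₁ = P(outcome | exposed) = 65/2103 = 0.030908
p₀ = P(outcome | unexposed) = 93/4209 = 0.022096
Under exogeneity and monotonicity, PN = (p₁ − p₀) / p₁.
PN = (0.030908 − 0.022096) / 0.030908 = 0.0088127 / 0.030908 ≈ 0.2851

PN ≈ 0.285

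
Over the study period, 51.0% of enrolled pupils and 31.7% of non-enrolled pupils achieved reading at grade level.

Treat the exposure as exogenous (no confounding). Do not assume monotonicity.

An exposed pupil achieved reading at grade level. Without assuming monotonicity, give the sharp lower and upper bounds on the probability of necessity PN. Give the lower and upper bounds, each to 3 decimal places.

0.378 ≤ PN ≤ 1.000

p₁ = 0.51, p₀ = 0.317.
Under exogeneity alone the bounds on PN are max{0,(p₁−p₀)/p₁} ≤ PN ≤ min{1,(1−p₀)/p₁}.
  lower = (p₁ − p₀)/p₁ = 0.193 / 0.51 ≈ 0.3784
  upper = min{1, (1 − p₀)/p₁} = 0.683 / 0.51 ≈ 1.3392 → capped at 1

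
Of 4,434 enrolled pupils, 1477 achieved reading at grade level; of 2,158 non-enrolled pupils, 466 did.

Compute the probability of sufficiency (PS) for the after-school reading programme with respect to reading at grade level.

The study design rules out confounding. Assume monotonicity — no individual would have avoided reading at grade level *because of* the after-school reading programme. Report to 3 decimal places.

p₁ = P(outcome | exposed) = 1477/4434 = 0.33311
p₀ = P(outcome | unexposed) = 466/2158 = 0.21594
Under exogeneity and monotonicity, PS = (p₁ − p₀) / (1 − p₀).
PS = (0.33311 − 0.21594) / (1 − 0.21594) = 0.11717 / 0.78406 ≈ 0.1494

PS ≈ 0.149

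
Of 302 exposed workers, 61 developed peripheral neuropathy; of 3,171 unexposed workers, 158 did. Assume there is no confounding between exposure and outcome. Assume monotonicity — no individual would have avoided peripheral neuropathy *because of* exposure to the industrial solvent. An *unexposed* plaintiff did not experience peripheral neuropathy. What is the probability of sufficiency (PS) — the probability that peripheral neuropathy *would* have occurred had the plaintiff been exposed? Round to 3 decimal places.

PS ≈ 0.160

p₁ = P(outcome | exposed) = 61/302 = 0.20199
p₀ = P(outcome | unexposed) = 158/3171 = 0.049827
Under exogeneity and monotonicity, PS = (p₁ − p₀) / (1 − p₀).
PS = (0.20199 − 0.049827) / (1 − 0.049827) = 0.15216 / 0.95017 ≈ 0.1601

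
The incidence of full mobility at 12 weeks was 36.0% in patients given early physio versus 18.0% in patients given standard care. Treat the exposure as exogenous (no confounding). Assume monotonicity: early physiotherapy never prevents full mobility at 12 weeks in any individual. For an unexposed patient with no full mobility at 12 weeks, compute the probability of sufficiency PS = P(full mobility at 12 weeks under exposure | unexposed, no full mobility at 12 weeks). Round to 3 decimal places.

p₁ = 0.36, p₀ = 0.18.
Under exogeneity and monotonicity, PS = (p₁ − p₀) / (1 − p₀).
PS = (0.36 − 0.18) / (1 − 0.18) = 0.18 / 0.82 ≈ 0.2195

PS ≈ 0.220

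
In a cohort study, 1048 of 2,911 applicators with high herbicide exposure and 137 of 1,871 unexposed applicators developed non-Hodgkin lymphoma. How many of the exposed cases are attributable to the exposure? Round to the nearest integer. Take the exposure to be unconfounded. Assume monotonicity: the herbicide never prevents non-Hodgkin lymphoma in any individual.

p₁ = P(outcome | exposed) = 1048/2911 = 0.36001
p₀ = P(outcome | unexposed) = 137/1871 = 0.073223
PN = (p₁ − p₀)/p₁ = (0.36001 − 0.073223) / 0.36001 ≈ 0.79661.
Attributable cases ≈ PN × (exposed cases) = 0.79661 × 1048 ≈ 834.85.

about 835 cases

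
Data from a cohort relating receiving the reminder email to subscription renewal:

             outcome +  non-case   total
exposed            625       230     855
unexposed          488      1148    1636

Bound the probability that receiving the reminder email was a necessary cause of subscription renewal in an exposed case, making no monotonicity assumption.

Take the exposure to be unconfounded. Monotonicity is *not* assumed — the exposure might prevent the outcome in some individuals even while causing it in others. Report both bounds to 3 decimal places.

p₁ = P(outcome | exposed) = 625/855 = 0.73099
p₀ = P(outcome | unexposed) = 488/1636 = 0.29829
Under exogeneity alone the bounds on PN are max{0,(p₁−p₀)/p₁} ≤ PN ≤ min{1,(1−p₀)/p₁}.
  lower = (p₁ − p₀)/p₁ = 0.43271 / 0.73099 ≈ 0.5919
  upper = min{1, (1 − p₀)/p₁} = 0.70171 / 0.73099 ≈ 0.9599

0.592 ≤ PN ≤ 0.960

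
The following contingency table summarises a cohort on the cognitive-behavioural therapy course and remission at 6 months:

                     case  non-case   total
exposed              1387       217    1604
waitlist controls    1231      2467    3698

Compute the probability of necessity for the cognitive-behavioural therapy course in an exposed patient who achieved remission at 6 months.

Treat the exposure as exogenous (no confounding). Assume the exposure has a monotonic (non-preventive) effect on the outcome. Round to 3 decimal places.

p₁ = P(outcome | exposed) = 1387/1604 = 0.86471
p₀ = P(outcome | unexposed) = 1231/3698 = 0.33288
Under exogeneity and monotonicity, PN = (p₁ − p₀)/p₁.
PN = (0.86471 − 0.33288) / 0.86471 ≈ 0.6150

PN ≈ 0.615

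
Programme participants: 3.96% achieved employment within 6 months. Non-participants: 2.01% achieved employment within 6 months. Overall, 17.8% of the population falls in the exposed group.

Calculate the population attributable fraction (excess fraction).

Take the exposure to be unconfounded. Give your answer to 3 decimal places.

p₁ = 0.0396, p₀ = 0.0201.
Overall risk P(Y=1) = π·p₁ + (1−π)·p₀ = 0.178×0.0396 + 0.822×0.0201 = 0.023571.
Under exogeneity, PAF = [P(Y=1) − p₀] / P(Y=1).
PAF = (0.023571 − 0.0201) / 0.023571 ≈ 0.1473

PAF ≈ 0.147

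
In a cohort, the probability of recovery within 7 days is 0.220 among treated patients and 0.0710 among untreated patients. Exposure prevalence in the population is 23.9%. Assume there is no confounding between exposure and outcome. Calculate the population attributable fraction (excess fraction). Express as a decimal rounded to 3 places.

Let p₁ = 0.22, p₀ = 0.071.
Overall risk P(Y=1) = π·p₁ + (1−π)·p₀ = 0.239×0.22 + 0.761×0.071 = 0.10661.
Under exogeneity, PAF = [P(Y=1) − p₀] / P(Y=1).
PAF = (0.10661 − 0.071) / 0.10661 ≈ 0.3340

PAF ≈ 0.334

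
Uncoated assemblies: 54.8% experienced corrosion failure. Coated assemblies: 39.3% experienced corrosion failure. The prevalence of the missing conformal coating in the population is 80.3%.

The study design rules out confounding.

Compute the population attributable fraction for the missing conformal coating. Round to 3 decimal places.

p₁ = 0.548, p₀ = 0.393.
Overall risk P(Y=1) = π·p₁ + (1−π)·p₀ = 0.803×0.548 + 0.197×0.393 = 0.51746.
Under exogeneity, PAF = [P(Y=1) − p₀] / P(Y=1).
PAF = (0.51746 − 0.393) / 0.51746 ≈ 0.2405

PAF ≈ 0.241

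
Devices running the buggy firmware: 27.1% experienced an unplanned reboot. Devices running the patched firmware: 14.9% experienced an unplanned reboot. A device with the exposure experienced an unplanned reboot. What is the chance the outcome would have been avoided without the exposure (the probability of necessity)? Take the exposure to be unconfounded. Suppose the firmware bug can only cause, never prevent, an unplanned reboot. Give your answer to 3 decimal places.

PN ≈ 0.450

p₁ = 0.271, p₀ = 0.149.
Under exogeneity and monotonicity, PN = (p₁ − p₀) / p₁.
PN = (0.271 − 0.149) / 0.271 = 0.122 / 0.271 ≈ 0.4502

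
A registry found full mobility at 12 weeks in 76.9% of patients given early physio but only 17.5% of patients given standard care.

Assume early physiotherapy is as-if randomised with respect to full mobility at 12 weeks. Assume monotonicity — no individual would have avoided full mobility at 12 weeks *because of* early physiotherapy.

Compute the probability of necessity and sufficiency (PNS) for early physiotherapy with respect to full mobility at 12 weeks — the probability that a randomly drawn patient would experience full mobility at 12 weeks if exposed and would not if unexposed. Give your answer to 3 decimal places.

PNS ≈ 0.594

p₁ = 0.769, p₀ = 0.175.
Under exogeneity and monotonicity, PNS = p₁ − p₀.
PNS = 0.769 − 0.175 = 0.594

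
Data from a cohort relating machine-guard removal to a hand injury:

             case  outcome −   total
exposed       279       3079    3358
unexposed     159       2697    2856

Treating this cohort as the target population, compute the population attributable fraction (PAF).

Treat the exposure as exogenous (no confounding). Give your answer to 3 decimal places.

PAF ≈ 0.210

p₁ = P(outcome | exposed) = 279/3358 = 0.083085
p₀ = P(outcome | unexposed) = 159/2856 = 0.055672
Exposure prevalence π = 3358/6214 = 0.54039; overall risk P(Y=1) = 0.070486.
Under exogeneity, PAF = [P(Y=1) − p₀]/P(Y=1).
PAF = (0.070486 − 0.055672) / 0.070486 ≈ 0.2102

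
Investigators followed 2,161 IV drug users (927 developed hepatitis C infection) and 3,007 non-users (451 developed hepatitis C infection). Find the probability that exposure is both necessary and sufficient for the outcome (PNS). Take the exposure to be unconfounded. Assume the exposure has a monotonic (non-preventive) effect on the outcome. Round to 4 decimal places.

p₁ = P(outcome | exposed) = 927/2161 = 0.42897
p₀ = P(outcome | unexposed) = 451/3007 = 0.14998
Under exogeneity and monotonicity, PNS = p₁ − p₀.
PNS = 0.42897 − 0.14998 = 0.27898

PNS ≈ 0.2790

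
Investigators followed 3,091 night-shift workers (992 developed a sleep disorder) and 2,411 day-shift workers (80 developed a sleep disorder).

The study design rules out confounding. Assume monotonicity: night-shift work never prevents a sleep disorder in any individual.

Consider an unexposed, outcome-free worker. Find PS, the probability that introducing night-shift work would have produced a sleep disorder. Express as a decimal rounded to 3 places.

PS ≈ 0.298

p₁ = P(outcome | exposed) = 992/3091 = 0.32093
p₀ = P(outcome | unexposed) = 80/2411 = 0.033181
Under exogeneity and monotonicity, PS = (p₁ − p₀) / (1 − p₀).
PS = (0.32093 − 0.033181) / (1 − 0.033181) = 0.28775 / 0.96682 ≈ 0.2976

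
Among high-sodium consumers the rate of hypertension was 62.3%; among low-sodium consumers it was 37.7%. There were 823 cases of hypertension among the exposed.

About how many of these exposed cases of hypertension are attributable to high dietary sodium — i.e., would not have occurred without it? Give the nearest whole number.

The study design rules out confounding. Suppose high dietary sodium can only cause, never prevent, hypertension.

about 325 cases

p₁ = 0.623, p₀ = 0.377.
PN = (p₁ − p₀)/p₁ = (0.623 − 0.377) / 0.623 ≈ 0.39486.
Attributable cases ≈ PN × (exposed cases) = 0.39486 × 823 ≈ 324.97.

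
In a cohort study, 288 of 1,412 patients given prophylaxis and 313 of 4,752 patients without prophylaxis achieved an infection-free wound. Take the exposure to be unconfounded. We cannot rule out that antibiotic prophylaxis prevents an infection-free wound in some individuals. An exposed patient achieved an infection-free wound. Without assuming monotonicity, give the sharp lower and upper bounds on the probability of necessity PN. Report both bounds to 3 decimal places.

p₁ = P(outcome | exposed) = 288/1412 = 0.20397
p₀ = P(outcome | unexposed) = 313/4752 = 0.065867
Under exogeneity alone the bounds on PN are max{0,(p₁−p₀)/p₁} ≤ PN ≤ min{1,(1−p₀)/p₁}.
  lower = (p₁ − p₀)/p₁ = 0.1381 / 0.20397 ≈ 0.6771
  upper = min{1, (1 − p₀)/p₁} = 0.93413 / 0.20397 ≈ 4.5798 → capped at 1

0.677 ≤ PN ≤ 1.000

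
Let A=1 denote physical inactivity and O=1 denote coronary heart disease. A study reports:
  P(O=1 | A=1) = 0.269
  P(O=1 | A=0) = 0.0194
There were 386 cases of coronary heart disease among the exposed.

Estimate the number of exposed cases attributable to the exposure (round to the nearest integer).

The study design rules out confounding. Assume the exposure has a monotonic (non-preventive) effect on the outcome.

Let p₁ = 0.269, p₀ = 0.0194.
PN = (p₁ − p₀)/p₁ = (0.269 − 0.0194) / 0.269 ≈ 0.92788.
Attributable cases ≈ PN × (exposed cases) = 0.92788 × 386 ≈ 358.16.

about 358 cases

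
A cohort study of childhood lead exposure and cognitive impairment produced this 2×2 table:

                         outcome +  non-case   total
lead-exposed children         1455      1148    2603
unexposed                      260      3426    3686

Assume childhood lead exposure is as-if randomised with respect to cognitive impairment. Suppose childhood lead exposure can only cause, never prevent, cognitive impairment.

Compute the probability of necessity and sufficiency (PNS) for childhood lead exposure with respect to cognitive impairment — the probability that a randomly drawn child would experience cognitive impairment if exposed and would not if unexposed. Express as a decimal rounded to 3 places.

PNS ≈ 0.488

p₁ = P(outcome | exposed) = 1455/2603 = 0.55897
p₀ = P(outcome | unexposed) = 260/3686 = 0.070537
Under exogeneity and monotonicity, PNS = p₁ − p₀.
PNS = 0.55897 − 0.070537 = 0.48843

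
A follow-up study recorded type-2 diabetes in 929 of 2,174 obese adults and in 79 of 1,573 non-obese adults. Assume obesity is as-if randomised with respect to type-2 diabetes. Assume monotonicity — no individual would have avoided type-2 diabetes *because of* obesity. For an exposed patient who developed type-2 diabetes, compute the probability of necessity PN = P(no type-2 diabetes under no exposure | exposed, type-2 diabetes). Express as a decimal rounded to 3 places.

PN ≈ 0.882

p₁ = P(outcome | exposed) = 929/2174 = 0.42732
p₀ = P(outcome | unexposed) = 79/1573 = 0.050223
Under exogeneity and monotonicity, PN = (p₁ − p₀) / p₁.
PN = (0.42732 − 0.050223) / 0.42732 = 0.3771 / 0.42732 ≈ 0.8825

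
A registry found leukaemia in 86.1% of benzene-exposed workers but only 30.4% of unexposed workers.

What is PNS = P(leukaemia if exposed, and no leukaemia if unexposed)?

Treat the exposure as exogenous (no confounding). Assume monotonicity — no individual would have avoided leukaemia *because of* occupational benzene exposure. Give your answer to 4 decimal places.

PNS ≈ 0.5570

p₁ = 0.861, p₀ = 0.304.
Under exogeneity and monotonicity, PNS = p₁ − p₀.
PNS = 0.861 − 0.304 = 0.557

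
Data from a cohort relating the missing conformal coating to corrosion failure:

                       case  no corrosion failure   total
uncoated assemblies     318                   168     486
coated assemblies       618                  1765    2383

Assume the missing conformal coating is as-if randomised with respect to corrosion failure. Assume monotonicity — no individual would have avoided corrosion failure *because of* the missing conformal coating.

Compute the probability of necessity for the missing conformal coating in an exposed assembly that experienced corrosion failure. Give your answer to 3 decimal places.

p₁ = P(outcome | exposed) = 318/486 = 0.65432
p₀ = P(outcome | unexposed) = 618/2383 = 0.25934
Under exogeneity and monotonicity, PN = (p₁ − p₀)/p₁.
PN = (0.65432 − 0.25934) / 0.65432 ≈ 0.6037

PN ≈ 0.604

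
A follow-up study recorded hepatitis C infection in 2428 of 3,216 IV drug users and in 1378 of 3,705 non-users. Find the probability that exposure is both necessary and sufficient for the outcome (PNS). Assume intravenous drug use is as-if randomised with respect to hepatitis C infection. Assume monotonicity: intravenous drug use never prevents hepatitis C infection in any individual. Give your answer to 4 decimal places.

p₁ = P(outcome | exposed) = 2428/3216 = 0.75498
p₀ = P(outcome | unexposed) = 1378/3705 = 0.37193
Under exogeneity and monotonicity, PNS = p₁ − p₀.
PNS = 0.75498 − 0.37193 = 0.38305

PNS ≈ 0.3830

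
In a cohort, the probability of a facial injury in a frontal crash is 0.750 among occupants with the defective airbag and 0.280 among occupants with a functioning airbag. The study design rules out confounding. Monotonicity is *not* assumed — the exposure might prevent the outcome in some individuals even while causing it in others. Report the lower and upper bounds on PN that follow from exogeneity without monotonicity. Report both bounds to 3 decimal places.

0.627 ≤ PN ≤ 0.960

Let p₁ = 0.75, p₀ = 0.28.
Under exogeneity alone the bounds on PN are max{0,(p₁−p₀)/p₁} ≤ PN ≤ min{1,(1−p₀)/p₁}.
  lower = (p₁ − p₀)/p₁ = 0.47 / 0.75 ≈ 0.6267
  upper = min{1, (1 − p₀)/p₁} = 0.72 / 0.75 ≈ 0.9600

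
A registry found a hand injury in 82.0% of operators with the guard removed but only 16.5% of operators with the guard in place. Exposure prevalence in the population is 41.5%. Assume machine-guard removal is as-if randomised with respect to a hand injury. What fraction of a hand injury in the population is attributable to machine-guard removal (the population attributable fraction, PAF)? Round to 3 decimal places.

p₁ = 0.82, p₀ = 0.165.
Overall risk P(Y=1) = π·p₁ + (1−π)·p₀ = 0.415×0.82 + 0.585×0.165 = 0.43682.
Under exogeneity, PAF = [P(Y=1) − p₀] / P(Y=1).
PAF = (0.43682 − 0.165) / 0.43682 ≈ 0.6223

PAF ≈ 0.622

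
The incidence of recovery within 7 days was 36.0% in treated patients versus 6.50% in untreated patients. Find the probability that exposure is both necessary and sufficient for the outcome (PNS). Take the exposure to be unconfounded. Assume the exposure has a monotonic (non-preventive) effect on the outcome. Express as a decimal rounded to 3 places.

PNS ≈ 0.295

p₁ = 0.36, p₀ = 0.065.
Under exogeneity and monotonicity, PNS = p₁ − p₀.
PNS = 0.36 − 0.065 = 0.295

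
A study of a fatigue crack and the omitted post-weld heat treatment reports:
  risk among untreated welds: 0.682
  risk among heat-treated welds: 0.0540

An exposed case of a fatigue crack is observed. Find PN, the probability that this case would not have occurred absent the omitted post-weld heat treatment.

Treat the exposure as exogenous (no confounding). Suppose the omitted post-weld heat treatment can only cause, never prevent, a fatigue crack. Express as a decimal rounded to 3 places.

PN ≈ 0.921

Let p₁ = 0.682, p₀ = 0.054.
Under exogeneity and monotonicity, PN = (p₁ − p₀) / p₁.
PN = (0.682 − 0.054) / 0.682 = 0.628 / 0.682 ≈ 0.9208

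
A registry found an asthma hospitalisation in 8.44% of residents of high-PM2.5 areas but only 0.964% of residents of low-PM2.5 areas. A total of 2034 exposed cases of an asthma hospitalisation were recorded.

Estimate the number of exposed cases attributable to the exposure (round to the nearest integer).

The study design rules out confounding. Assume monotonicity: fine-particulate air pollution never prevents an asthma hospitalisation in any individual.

p₁ = 0.0844, p₀ = 0.00964.
PN = (p₁ − p₀)/p₁ = (0.0844 − 0.00964) / 0.0844 ≈ 0.88578.
Attributable cases ≈ PN × (exposed cases) = 0.88578 × 2034 ≈ 1801.68.

about 1802 cases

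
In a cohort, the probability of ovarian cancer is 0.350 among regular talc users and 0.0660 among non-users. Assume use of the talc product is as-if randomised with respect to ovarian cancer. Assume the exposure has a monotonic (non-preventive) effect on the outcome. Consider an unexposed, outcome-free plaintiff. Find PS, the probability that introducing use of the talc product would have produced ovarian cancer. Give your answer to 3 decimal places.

PS ≈ 0.304

Let p₁ = 0.35, p₀ = 0.066.
Under exogeneity and monotonicity, PS = (p₁ − p₀) / (1 − p₀).
PS = (0.35 − 0.066) / (1 − 0.066) = 0.284 / 0.934 ≈ 0.3041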